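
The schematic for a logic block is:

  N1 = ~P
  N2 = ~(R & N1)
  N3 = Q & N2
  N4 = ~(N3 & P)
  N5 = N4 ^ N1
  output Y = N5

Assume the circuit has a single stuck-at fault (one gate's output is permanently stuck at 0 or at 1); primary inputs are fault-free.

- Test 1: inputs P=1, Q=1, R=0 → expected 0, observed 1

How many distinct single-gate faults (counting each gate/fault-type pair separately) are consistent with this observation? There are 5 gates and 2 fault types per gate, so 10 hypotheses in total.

Fault-free: N1=0, N2=1, N3=1, N4=0, N5=0 → 0. Observed 1.
  N1 stuck-at-0: output 0 ✗
  N1 stuck-at-1: output 1 ✓
  N2 stuck-at-0: output 1 ✓
  N2 stuck-at-1: output 0 ✗
  N3 stuck-at-0: output 1 ✓
  N3 stuck-at-1: output 0 ✗
  N4 stuck-at-0: output 0 ✗
  N4 stuck-at-1: output 1 ✓
  N5 stuck-at-0: output 0 ✗
  N5 stuck-at-1: output 1 ✓
Consistent faults: {N1 stuck-at-1, N2 stuck-at-0, N3 stuck-at-0, N4 stuck-at-1, N5 stuck-at-1} — 5 in all.

5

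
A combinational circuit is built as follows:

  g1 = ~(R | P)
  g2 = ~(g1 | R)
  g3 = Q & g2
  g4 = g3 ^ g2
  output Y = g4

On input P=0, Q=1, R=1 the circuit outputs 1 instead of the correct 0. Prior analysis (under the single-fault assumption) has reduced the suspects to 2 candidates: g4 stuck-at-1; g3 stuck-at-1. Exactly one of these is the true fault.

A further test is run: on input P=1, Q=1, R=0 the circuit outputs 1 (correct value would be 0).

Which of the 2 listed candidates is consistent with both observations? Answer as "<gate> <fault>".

Evaluate each candidate on input P=1, Q=1, R=0:
  g4 stuck-at-1: g1=0, g2=1, g3=1, g4=1 [stuck-at-1] → 1 — matches
  g3 stuck-at-1: g1=0, g2=1, g3=1 [stuck-at-1], g4=0 → 0 — eliminated
Only g4 stuck-at-1 reproduces the observed 1.

g4 stuck-at-1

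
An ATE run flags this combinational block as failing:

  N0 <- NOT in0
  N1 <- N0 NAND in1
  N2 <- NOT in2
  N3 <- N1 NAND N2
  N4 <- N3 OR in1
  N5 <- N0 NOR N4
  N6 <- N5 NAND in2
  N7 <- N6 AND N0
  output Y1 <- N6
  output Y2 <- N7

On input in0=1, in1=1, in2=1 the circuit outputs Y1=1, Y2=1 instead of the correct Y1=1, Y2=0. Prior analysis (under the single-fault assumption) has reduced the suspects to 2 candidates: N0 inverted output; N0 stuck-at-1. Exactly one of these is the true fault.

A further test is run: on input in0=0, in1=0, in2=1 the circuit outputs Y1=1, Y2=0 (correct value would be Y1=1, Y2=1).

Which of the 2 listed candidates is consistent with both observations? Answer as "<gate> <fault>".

N0 inverted output

Evaluate each candidate on input in0=0, in1=0, in2=1:
  N0 inverted output: N0=0 [inverted output], N1=1, N2=0, N3=1, N4=1, N5=0, N6=1, N7=0 → Y1=1, Y2=0 — matches
  N0 stuck-at-1: N0=1 [stuck-at-1], N1=1, N2=0, N3=1, N4=1, N5=0, N6=1, N7=1 → Y1=1, Y2=1 — eliminated
Only N0 inverted output reproduces the observed Y1=1, Y2=0.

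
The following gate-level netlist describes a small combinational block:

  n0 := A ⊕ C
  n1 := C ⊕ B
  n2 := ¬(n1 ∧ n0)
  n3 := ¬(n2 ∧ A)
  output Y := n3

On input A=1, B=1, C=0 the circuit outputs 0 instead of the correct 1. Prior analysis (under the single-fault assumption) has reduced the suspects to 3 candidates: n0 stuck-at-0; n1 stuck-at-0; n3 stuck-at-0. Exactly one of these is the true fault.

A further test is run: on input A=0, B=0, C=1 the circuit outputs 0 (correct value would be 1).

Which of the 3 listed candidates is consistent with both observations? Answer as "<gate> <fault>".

n3 stuck-at-0

Evaluate each candidate on input A=0, B=0, C=1:
  n0 stuck-at-0: n0=0 [stuck-at-0], n1=1, n2=1, n3=1 → 1 — eliminated
  n1 stuck-at-0: n0=1, n1=0 [stuck-at-0], n2=1, n3=1 → 1 — eliminated
  n3 stuck-at-0: n0=1, n1=1, n2=0, n3=0 [stuck-at-0] → 0 — matches
Only n3 stuck-at-0 reproduces the observed 0.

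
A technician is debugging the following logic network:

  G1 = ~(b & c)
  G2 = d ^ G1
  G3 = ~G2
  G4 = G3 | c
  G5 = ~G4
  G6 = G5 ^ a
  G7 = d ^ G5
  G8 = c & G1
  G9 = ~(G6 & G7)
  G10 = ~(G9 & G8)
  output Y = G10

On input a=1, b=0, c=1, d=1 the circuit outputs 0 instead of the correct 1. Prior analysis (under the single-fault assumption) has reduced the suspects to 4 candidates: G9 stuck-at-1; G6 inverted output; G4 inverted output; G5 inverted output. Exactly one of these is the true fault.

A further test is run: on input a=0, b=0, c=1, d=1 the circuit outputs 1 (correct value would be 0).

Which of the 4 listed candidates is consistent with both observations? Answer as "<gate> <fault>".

G6 inverted output

Evaluate each candidate on input a=0, b=0, c=1, d=1:
  G9 stuck-at-1: G1=1, G2=0, G3=1, G4=1, G5=0, G6=0, G7=1, G8=1, G9=1 [stuck-at-1], G10=0 → 0 — eliminated
  G6 inverted output: G1=1, G2=0, G3=1, G4=1, G5=0, G6=1 [inverted output], G7=1, G8=1, G9=0, G10=1 → 1 — matches
  G4 inverted output: G1=1, G2=0, G3=1, G4=0 [inverted output], G5=1, G6=1, G7=0, G8=1, G9=1, G10=0 → 0 — eliminated
  G5 inverted output: G1=1, G2=0, G3=1, G4=1, G5=1 [inverted output], G6=1, G7=0, G8=1, G9=1, G10=0 → 0 — eliminated
Only G6 inverted output reproduces the observed 1.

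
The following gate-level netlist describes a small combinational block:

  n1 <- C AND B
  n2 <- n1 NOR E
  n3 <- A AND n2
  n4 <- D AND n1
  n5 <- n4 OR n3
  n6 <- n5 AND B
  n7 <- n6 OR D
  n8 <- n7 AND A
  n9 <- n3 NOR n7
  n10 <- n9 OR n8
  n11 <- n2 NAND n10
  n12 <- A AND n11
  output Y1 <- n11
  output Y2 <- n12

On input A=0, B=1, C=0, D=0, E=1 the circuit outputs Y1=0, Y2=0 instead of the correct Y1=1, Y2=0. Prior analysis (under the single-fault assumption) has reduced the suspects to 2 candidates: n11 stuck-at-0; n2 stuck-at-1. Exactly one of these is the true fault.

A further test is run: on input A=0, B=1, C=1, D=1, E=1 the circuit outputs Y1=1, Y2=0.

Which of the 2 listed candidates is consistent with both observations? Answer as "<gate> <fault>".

n2 stuck-at-1

Evaluate each candidate on input A=0, B=1, C=1, D=1, E=1:
  n11 stuck-at-0: n1=1, n2=0, n3=0, n4=1, n5=1, n6=1, n7=1, n8=0, n9=0, n10=0, n11=0 [stuck-at-0], n12=0 → Y1=0, Y2=0 — eliminated
  n2 stuck-at-1: n1=1, n2=1 [stuck-at-1], n3=0, n4=1, n5=1, n6=1, n7=1, n8=0, n9=0, n10=0, n11=1, n12=0 → Y1=1, Y2=0 — matches
Only n2 stuck-at-1 reproduces the observed Y1=1, Y2=0.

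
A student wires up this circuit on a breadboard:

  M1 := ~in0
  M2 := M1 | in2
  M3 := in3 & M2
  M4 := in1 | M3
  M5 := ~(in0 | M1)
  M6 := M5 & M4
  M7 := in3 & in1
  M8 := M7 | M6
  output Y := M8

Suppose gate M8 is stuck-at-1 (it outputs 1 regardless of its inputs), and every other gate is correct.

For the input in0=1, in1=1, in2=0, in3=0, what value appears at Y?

Propagate with M8 forced: M1=0, M2=0, M3=0, M4=1, M5=0, M6=0, M7=0, M8=1 [stuck-at-1].
So Y = 1. (Without the fault it would be 0.)

1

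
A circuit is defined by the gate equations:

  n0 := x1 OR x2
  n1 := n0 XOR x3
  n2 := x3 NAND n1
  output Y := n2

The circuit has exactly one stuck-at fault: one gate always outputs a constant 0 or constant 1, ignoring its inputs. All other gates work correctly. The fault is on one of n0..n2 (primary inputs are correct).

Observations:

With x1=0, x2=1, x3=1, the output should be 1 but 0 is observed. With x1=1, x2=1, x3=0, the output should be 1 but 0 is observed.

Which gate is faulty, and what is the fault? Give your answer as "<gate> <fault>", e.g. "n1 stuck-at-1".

n2 stuck-at-0

Fault-free values for test 1 (x1=0, x2=1, x3=1): n0=1, n1=0, n2=1, giving Y=1. Observed 0.
Test 1: faults giving observed 0 are {n0 stuck-at-0, n1 stuck-at-1, n2 stuck-at-0}.
Test 2 (x1=1, x2=1, x3=0): fault-free n0=1, n1=1, n2=1 → 1; observed 0. Eliminates n0 stuck-at-0, n1 stuck-at-1.
Only n2 stuck-at-0 is consistent with every test.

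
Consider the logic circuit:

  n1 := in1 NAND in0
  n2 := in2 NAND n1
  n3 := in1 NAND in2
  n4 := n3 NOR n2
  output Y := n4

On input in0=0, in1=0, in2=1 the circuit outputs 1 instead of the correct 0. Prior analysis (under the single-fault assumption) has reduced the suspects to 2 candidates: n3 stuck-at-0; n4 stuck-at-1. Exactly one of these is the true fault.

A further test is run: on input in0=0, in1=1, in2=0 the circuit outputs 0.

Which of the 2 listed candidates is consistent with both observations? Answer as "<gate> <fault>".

Evaluate each candidate on input in0=0, in1=1, in2=0:
  n3 stuck-at-0: n1=1, n2=1, n3=0 [stuck-at-0], n4=0 → 0 — matches
  n4 stuck-at-1: n1=1, n2=1, n3=1, n4=1 [stuck-at-1] → 1 — eliminated
Only n3 stuck-at-0 reproduces the observed 0.

n3 stuck-at-0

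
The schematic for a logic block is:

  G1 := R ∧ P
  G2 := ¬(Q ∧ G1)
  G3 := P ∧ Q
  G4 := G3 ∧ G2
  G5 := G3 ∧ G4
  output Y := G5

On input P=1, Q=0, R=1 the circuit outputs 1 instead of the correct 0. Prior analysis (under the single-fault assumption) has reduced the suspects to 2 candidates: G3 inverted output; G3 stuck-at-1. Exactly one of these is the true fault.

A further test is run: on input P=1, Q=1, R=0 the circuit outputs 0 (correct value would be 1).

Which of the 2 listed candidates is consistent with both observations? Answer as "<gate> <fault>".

G3 inverted output

Evaluate each candidate on input P=1, Q=1, R=0:
  G3 inverted output: G1=0, G2=1, G3=0 [inverted output], G4=0, G5=0 → 0 — matches
  G3 stuck-at-1: G1=0, G2=1, G3=1 [stuck-at-1], G4=1, G5=1 → 1 — eliminated
Only G3 inverted output reproduces the observed 0.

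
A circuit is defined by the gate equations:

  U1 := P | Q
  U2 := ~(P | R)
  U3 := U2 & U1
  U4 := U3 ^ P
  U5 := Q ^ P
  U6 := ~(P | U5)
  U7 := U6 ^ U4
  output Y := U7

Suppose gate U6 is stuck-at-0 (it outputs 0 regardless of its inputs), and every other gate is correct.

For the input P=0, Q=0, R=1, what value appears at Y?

Propagate with U6 forced: U1=0, U2=0, U3=0, U4=0, U5=0, U6=0 [stuck-at-0], U7=0.
So Y = 0. (Without the fault it would be 1.)

0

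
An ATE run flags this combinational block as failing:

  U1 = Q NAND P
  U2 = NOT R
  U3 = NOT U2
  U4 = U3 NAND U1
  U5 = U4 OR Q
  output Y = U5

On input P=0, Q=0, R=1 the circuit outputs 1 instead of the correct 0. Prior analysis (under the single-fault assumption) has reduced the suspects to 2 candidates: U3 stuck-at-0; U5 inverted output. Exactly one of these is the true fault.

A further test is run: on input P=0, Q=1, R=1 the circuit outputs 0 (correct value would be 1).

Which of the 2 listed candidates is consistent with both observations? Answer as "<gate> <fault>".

U5 inverted output

Evaluate each candidate on input P=0, Q=1, R=1:
  U3 stuck-at-0: U1=1, U2=0, U3=0 [stuck-at-0], U4=1, U5=1 → 1 — eliminated
  U5 inverted output: U1=1, U2=0, U3=1, U4=0, U5=0 [inverted output] → 0 — matches
Only U5 inverted output reproduces the observed 0.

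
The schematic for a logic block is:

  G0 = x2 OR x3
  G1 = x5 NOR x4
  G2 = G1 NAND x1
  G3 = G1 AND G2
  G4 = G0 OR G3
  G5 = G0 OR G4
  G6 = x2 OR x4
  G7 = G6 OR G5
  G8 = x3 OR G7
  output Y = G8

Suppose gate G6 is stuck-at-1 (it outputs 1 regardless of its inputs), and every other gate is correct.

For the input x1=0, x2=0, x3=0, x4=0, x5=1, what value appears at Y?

1

Propagate with G6 forced: G0=0, G1=0, G2=1, G3=0, G4=0, G5=0, G6=1 [stuck-at-1], G7=1, G8=1.
So Y = 1. (Without the fault it would be 0.)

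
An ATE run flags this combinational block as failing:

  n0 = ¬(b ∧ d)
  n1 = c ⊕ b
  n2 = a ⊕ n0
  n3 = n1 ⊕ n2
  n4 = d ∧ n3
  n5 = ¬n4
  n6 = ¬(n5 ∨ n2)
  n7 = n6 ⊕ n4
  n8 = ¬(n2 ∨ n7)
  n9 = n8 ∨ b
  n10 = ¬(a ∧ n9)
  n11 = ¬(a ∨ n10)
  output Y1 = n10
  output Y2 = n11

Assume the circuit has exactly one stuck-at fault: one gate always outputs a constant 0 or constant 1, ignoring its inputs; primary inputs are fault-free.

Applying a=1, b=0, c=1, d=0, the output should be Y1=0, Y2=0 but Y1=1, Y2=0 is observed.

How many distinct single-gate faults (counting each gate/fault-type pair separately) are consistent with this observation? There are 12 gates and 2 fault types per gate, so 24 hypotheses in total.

Fault-free: n0=1, n1=1, n2=0, n3=1, n4=0, n5=1, n6=0, n7=0, n8=1, n9=1, n10=0, n11=0 → Y1=0, Y2=0. Observed Y1=1, Y2=0.
  n0: stuck-at-0 ✓; others ✗
  n1: none of the 2 fault types match ✗
  n2: stuck-at-1 ✓; others ✗
  n3: none of the 2 fault types match ✗
  n4: none of the 2 fault types match ✗
  n5: stuck-at-0 ✓; others ✗
  n6: stuck-at-1 ✓; others ✗
  n7: stuck-at-1 ✓; others ✗
  n8: stuck-at-0 ✓; others ✗
  n9: stuck-at-0 ✓; others ✗
  n10: stuck-at-1 ✓; others ✗
  n11: none of the 2 fault types match ✗
Consistent faults: {n0 stuck-at-0, n2 stuck-at-1, n5 stuck-at-0, n6 stuck-at-1, n7 stuck-at-1, n8 stuck-at-0, n9 stuck-at-0, n10 stuck-at-1} — 8 in all.

8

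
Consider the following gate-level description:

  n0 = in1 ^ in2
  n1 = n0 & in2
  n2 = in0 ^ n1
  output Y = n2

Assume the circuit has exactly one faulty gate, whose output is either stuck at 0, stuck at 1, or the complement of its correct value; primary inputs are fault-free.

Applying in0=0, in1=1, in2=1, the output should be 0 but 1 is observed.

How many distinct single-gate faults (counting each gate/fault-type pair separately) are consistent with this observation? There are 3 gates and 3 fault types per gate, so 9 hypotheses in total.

Fault-free: n0=0, n1=0, n2=0 → 0. Observed 1.
  n0 stuck-at-0: output 0 ✗
  n0 stuck-at-1: output 1 ✓
  n0 inverted output: output 1 ✓
  n1 stuck-at-0: output 0 ✗
  n1 stuck-at-1: output 1 ✓
  n1 inverted output: output 1 ✓
  n2 stuck-at-0: output 0 ✗
  n2 stuck-at-1: output 1 ✓
  n2 inverted output: output 1 ✓
Consistent faults: {n0 stuck-at-1, n0 inverted output, n1 stuck-at-1, n1 inverted output, n2 stuck-at-1, n2 inverted output} — 6 in all.

6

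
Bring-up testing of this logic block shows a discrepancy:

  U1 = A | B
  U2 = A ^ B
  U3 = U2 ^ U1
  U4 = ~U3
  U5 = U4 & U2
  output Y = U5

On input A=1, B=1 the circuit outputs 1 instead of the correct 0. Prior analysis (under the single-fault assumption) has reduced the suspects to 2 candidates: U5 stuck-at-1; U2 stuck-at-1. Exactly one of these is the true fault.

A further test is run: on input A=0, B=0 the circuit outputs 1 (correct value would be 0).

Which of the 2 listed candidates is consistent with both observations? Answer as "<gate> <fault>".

U5 stuck-at-1

Evaluate each candidate on input A=0, B=0:
  U5 stuck-at-1: U1=0, U2=0, U3=0, U4=1, U5=1 [stuck-at-1] → 1 — matches
  U2 stuck-at-1: U1=0, U2=1 [stuck-at-1], U3=1, U4=0, U5=0 → 0 — eliminated
Only U5 stuck-at-1 reproduces the observed 1.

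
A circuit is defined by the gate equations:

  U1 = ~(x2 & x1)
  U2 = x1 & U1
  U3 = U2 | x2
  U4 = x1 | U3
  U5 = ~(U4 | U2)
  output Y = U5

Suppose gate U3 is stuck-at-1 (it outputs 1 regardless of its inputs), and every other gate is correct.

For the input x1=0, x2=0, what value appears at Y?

Propagate with U3 forced: U1=1, U2=0, U3=1 [stuck-at-1], U4=1, U5=0.
So Y = 0. (Without the fault it would be 1.)

0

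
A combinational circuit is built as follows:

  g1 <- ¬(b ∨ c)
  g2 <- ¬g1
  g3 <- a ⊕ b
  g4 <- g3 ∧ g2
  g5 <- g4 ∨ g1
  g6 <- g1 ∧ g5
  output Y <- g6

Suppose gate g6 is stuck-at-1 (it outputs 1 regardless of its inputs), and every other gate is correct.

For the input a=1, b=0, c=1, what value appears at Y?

1

Propagate with g6 forced: g1=0, g2=1, g3=1, g4=1, g5=1, g6=1 [stuck-at-1].
So Y = 1. (Without the fault it would be 0.)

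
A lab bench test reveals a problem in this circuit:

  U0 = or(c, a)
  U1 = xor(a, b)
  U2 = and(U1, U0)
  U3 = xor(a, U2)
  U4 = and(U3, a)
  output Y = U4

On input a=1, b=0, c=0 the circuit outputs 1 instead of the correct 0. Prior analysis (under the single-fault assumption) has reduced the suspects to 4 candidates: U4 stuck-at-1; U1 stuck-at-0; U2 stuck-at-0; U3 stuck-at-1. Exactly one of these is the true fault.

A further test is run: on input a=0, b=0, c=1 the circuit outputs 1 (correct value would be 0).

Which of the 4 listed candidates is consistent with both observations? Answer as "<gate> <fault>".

U4 stuck-at-1

Evaluate each candidate on input a=0, b=0, c=1:
  U4 stuck-at-1: U0=1, U1=0, U2=0, U3=0, U4=1 [stuck-at-1] → 1 — matches
  U1 stuck-at-0: U0=1, U1=0 [stuck-at-0], U2=0, U3=0, U4=0 → 0 — eliminated
  U2 stuck-at-0: U0=1, U1=0, U2=0 [stuck-at-0], U3=0, U4=0 → 0 — eliminated
  U3 stuck-at-1: U0=1, U1=0, U2=0, U3=1 [stuck-at-1], U4=0 → 0 — eliminated
Only U4 stuck-at-1 reproduces the observed 1.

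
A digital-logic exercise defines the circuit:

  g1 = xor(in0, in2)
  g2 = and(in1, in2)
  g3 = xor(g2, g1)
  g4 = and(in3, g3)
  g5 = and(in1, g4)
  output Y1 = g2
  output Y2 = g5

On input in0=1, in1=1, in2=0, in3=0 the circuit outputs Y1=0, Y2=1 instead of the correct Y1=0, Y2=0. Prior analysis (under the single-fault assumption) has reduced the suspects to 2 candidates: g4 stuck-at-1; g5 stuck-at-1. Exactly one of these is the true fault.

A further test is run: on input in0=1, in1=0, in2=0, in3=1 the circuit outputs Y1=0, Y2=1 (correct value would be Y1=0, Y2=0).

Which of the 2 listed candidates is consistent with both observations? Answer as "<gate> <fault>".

g5 stuck-at-1

Evaluate each candidate on input in0=1, in1=0, in2=0, in3=1:
  g4 stuck-at-1: g1=1, g2=0, g3=1, g4=1 [stuck-at-1], g5=0 → Y1=0, Y2=0 — eliminated
  g5 stuck-at-1: g1=1, g2=0, g3=1, g4=1, g5=1 [stuck-at-1] → Y1=0, Y2=1 — matches
Only g5 stuck-at-1 reproduces the observed Y1=0, Y2=1.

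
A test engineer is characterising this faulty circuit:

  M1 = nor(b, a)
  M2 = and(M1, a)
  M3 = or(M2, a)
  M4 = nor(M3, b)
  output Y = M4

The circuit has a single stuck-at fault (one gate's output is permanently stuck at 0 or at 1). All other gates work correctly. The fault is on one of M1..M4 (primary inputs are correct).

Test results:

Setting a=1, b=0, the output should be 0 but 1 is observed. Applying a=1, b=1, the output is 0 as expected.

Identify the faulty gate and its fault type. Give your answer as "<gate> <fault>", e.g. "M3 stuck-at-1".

M3 stuck-at-0

Fault-free values for test 1 (a=1, b=0): M1=0, M2=0, M3=1, M4=0, giving Y=0. Observed 1.
Test 1: faults giving observed 1 are {M3 stuck-at-0, M4 stuck-at-1}.
Test 2 (a=1, b=1): fault-free M1=0, M2=0, M3=1, M4=0 → 0; observed 0. Eliminates M4 stuck-at-1.
Only M3 stuck-at-0 is consistent with every test.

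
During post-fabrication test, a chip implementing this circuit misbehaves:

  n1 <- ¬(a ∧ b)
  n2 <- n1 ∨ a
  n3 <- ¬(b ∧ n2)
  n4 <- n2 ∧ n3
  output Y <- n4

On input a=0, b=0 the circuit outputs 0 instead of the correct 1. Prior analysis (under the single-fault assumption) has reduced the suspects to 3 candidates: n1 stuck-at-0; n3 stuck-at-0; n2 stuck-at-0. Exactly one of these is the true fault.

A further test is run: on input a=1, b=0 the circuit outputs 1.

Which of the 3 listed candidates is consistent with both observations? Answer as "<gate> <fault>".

n1 stuck-at-0

Evaluate each candidate on input a=1, b=0:
  n1 stuck-at-0: n1=0 [stuck-at-0], n2=1, n3=1, n4=1 → 1 — matches
  n3 stuck-at-0: n1=1, n2=1, n3=0 [stuck-at-0], n4=0 → 0 — eliminated
  n2 stuck-at-0: n1=1, n2=0 [stuck-at-0], n3=1, n4=0 → 0 — eliminated
Only n1 stuck-at-0 reproduces the observed 1.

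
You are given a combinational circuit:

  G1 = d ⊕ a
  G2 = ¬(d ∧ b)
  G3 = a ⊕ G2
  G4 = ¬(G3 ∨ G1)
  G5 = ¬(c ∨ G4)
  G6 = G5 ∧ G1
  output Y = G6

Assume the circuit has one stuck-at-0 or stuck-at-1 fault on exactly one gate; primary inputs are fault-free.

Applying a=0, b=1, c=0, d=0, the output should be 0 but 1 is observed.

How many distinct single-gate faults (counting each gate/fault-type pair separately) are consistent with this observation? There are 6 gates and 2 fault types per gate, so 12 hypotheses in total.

2

Fault-free: G1=0, G2=1, G3=1, G4=0, G5=1, G6=0 → 0. Observed 1.
  G1 stuck-at-0: output 0 ✗
  G1 stuck-at-1: output 1 ✓
  G2 stuck-at-0: output 0 ✗
  G2 stuck-at-1: output 0 ✗
  G3 stuck-at-0: output 0 ✗
  G3 stuck-at-1: output 0 ✗
  G4 stuck-at-0: output 0 ✗
  G4 stuck-at-1: output 0 ✗
  G5 stuck-at-0: output 0 ✗
  G5 stuck-at-1: output 0 ✗
  G6 stuck-at-0: output 0 ✗
  G6 stuck-at-1: output 1 ✓
Consistent faults: {G1 stuck-at-1, G6 stuck-at-1} — 2 in all.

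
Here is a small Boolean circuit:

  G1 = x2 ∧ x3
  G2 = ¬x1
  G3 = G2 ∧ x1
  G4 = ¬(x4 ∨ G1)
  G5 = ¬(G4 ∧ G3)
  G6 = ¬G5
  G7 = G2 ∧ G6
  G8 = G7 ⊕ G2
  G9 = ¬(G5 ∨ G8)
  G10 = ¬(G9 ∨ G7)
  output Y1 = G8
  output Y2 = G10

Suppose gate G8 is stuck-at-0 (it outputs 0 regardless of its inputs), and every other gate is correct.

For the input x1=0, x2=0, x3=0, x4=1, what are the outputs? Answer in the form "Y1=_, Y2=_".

Y1=0, Y2=1

Propagate with G8 forced: G1=0, G2=1, G3=0, G4=0, G5=1, G6=0, G7=0, G8=0 [stuck-at-0], G9=0, G10=1.
So the outputs are Y1=0, Y2=1. (Without the fault they would be Y1=1, Y2=1.)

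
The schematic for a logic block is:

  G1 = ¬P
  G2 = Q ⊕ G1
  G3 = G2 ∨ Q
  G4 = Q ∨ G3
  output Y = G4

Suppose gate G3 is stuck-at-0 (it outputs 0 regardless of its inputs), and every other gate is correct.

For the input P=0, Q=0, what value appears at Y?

Propagate with G3 forced: G1=1, G2=1, G3=0 [stuck-at-0], G4=0.
So Y = 0. (Without the fault it would be 1.)

0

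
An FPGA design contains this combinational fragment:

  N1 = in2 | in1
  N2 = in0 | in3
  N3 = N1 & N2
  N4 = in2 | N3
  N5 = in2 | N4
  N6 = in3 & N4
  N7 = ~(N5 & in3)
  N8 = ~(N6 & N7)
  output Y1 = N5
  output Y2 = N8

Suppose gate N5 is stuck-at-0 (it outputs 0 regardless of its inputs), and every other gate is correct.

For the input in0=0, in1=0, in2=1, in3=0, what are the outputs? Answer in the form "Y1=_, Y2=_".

Propagate with N5 forced: N1=1, N2=0, N3=0, N4=1, N5=0 [stuck-at-0], N6=0, N7=1, N8=1.
So the outputs are Y1=0, Y2=1. (Without the fault they would be Y1=1, Y2=1.)

Y1=0, Y2=1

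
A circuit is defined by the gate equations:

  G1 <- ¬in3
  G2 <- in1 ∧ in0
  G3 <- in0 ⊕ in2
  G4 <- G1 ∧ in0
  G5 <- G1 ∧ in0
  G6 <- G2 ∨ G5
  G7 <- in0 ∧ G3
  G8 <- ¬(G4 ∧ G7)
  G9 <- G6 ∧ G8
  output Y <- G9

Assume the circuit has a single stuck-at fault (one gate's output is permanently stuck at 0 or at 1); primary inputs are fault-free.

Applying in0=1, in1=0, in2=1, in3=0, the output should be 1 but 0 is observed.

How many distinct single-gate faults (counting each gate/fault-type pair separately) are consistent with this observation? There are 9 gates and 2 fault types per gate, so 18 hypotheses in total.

7

Fault-free: G1=1, G2=0, G3=0, G4=1, G5=1, G6=1, G7=0, G8=1, G9=1 → 1. Observed 0.
  G1: stuck-at-0 ✓; others ✗
  G2: none of the 2 fault types match ✗
  G3: stuck-at-1 ✓; others ✗
  G4: none of the 2 fault types match ✗
  G5: stuck-at-0 ✓; others ✗
  G6: stuck-at-0 ✓; others ✗
  G7: stuck-at-1 ✓; others ✗
  G8: stuck-at-0 ✓; others ✗
  G9: stuck-at-0 ✓; others ✗
Consistent faults: {G1 stuck-at-0, G3 stuck-at-1, G5 stuck-at-0, G6 stuck-at-0, G7 stuck-at-1, G8 stuck-at-0, G9 stuck-at-0} — 7 in all.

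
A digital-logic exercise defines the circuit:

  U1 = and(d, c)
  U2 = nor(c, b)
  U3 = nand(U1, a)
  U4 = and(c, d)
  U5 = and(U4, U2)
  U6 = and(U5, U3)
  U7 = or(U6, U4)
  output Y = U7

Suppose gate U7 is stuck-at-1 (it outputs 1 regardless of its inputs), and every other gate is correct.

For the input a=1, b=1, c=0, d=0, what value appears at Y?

1

Propagate with U7 forced: U1=0, U2=0, U3=1, U4=0, U5=0, U6=0, U7=1 [stuck-at-1].
So Y = 1. (Without the fault it would be 0.)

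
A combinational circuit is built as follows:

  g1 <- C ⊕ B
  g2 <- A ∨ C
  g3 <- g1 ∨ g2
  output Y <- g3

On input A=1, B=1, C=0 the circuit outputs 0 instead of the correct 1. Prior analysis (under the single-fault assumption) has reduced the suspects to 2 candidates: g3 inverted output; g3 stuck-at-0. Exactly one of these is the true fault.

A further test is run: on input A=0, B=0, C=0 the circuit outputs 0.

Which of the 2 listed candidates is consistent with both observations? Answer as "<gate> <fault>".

g3 stuck-at-0

Evaluate each candidate on input A=0, B=0, C=0:
  g3 inverted output: g1=0, g2=0, g3=1 [inverted output] → 1 — eliminated
  g3 stuck-at-0: g1=0, g2=0, g3=0 [stuck-at-0] → 0 — matches
Only g3 stuck-at-0 reproduces the observed 0.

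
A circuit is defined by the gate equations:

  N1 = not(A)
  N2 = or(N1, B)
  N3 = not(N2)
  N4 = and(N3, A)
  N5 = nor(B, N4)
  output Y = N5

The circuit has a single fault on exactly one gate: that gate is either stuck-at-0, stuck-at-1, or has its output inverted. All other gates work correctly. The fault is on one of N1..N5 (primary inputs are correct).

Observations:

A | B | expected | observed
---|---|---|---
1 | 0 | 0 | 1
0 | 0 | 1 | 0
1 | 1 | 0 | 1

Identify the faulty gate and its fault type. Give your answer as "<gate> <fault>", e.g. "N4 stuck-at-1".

N5 inverted output

Fault-free values for test 1 (A=1, B=0): N1=0, N2=0, N3=1, N4=1, N5=0, giving Y=0. Observed 1.
Test 1: faults giving observed 1 are {N1 stuck-at-1, N1 inverted output, N2 stuck-at-1, N2 inverted output, N3 stuck-at-0, N3 inverted output, N4 stuck-at-0, N4 inverted output, N5 stuck-at-1, N5 inverted output}.
Test 2 (A=0, B=0): fault-free N1=1, N2=1, N3=0, N4=0, N5=1 → 1; observed 0. Eliminates N1 stuck-at-1, N1 inverted output, N2 stuck-at-1, N2 inverted output, N3 stuck-at-0, N3 inverted output, N4 stuck-at-0, N5 stuck-at-1.
Test 3 (A=1, B=1): fault-free N1=0, N2=1, N3=0, N4=0, N5=0 → 0; observed 1. Eliminates N4 inverted output.
Only N5 inverted output is consistent with every test.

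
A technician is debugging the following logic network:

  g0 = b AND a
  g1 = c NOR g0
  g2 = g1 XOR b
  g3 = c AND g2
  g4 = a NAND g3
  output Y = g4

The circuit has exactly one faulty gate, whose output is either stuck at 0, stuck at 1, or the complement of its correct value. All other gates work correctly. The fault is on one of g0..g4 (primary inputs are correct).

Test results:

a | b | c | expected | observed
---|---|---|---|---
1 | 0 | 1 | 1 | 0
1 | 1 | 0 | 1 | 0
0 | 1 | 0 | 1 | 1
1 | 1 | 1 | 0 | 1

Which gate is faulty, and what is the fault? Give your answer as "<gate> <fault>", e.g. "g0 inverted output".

Fault-free values for test 1 (a=1, b=0, c=1): g0=0, g1=0, g2=0, g3=0, g4=1, giving Y=1. Observed 0.
Test 1: faults giving observed 0 are {g1 stuck-at-1, g1 inverted output, g2 stuck-at-1, g2 inverted output, g3 stuck-at-1, g3 inverted output, g4 stuck-at-0, g4 inverted output}.
Test 2 (a=1, b=1, c=0): fault-free g0=1, g1=0, g2=1, g3=0, g4=1 → 1; observed 0. Eliminates g1 stuck-at-1, g1 inverted output, g2 stuck-at-1, g2 inverted output.
Test 3 (a=0, b=1, c=0): fault-free g0=0, g1=1, g2=0, g3=0, g4=1 → 1; observed 1. Eliminates g4 stuck-at-0, g4 inverted output.
Test 4 (a=1, b=1, c=1): fault-free g0=1, g1=0, g2=1, g3=1, g4=0 → 0; observed 1. Eliminates g3 stuck-at-1.
Only g3 inverted output is consistent with every test.

g3 inverted output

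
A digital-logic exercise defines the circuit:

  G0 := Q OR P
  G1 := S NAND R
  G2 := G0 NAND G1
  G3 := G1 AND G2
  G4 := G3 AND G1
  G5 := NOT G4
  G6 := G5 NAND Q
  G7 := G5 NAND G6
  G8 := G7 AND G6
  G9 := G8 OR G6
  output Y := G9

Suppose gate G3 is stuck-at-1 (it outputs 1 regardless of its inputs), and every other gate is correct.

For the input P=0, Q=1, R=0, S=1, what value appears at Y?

Propagate with G3 forced: G0=1, G1=1, G2=0, G3=1 [stuck-at-1], G4=1, G5=0, G6=1, G7=1, G8=1, G9=1.
So Y = 1. (Without the fault it would be 0.)

1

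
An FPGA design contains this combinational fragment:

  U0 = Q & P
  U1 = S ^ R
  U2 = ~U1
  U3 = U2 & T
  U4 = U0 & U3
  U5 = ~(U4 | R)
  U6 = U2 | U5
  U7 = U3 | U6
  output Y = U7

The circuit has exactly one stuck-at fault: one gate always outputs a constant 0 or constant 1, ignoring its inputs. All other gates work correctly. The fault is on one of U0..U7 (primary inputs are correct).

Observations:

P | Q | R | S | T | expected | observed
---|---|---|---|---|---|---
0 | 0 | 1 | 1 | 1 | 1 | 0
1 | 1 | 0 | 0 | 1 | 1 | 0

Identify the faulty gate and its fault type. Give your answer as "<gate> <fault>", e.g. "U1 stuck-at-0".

U7 stuck-at-0

Fault-free values for test 1 (P=0, Q=0, R=1, S=1, T=1): U0=0, U1=0, U2=1, U3=1, U4=0, U5=0, U6=1, U7=1, giving Y=1. Observed 0.
Test 1: faults giving observed 0 are {U1 stuck-at-1, U2 stuck-at-0, U7 stuck-at-0}.
Test 2 (P=1, Q=1, R=0, S=0, T=1): fault-free U0=1, U1=0, U2=1, U3=1, U4=1, U5=0, U6=1, U7=1 → 1; observed 0. Eliminates U1 stuck-at-1, U2 stuck-at-0.
Only U7 stuck-at-0 is consistent with every test.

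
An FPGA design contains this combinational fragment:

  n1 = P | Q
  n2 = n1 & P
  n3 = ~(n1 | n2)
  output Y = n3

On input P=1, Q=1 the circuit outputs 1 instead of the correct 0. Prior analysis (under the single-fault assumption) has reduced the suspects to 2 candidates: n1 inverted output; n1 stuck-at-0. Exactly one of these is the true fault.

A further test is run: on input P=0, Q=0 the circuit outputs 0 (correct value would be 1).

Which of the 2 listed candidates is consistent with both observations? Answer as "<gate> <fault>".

n1 inverted output

Evaluate each candidate on input P=0, Q=0:
  n1 inverted output: n1=1 [inverted output], n2=0, n3=0 → 0 — matches
  n1 stuck-at-0: n1=0 [stuck-at-0], n2=0, n3=1 → 1 — eliminated
Only n1 inverted output reproduces the observed 0.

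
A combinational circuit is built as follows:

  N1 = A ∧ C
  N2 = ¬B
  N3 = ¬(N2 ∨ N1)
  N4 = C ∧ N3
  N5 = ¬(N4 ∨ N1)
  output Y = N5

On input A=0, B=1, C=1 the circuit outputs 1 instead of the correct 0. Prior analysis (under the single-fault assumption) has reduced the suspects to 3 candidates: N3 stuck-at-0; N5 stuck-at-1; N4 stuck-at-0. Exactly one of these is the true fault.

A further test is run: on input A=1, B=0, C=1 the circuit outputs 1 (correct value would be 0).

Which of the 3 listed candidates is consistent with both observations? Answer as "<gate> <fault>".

Evaluate each candidate on input A=1, B=0, C=1:
  N3 stuck-at-0: N1=1, N2=1, N3=0 [stuck-at-0], N4=0, N5=0 → 0 — eliminated
  N5 stuck-at-1: N1=1, N2=1, N3=0, N4=0, N5=1 [stuck-at-1] → 1 — matches
  N4 stuck-at-0: N1=1, N2=1, N3=0, N4=0 [stuck-at-0], N5=0 → 0 — eliminated
Only N5 stuck-at-1 reproduces the observed 1.

N5 stuck-at-1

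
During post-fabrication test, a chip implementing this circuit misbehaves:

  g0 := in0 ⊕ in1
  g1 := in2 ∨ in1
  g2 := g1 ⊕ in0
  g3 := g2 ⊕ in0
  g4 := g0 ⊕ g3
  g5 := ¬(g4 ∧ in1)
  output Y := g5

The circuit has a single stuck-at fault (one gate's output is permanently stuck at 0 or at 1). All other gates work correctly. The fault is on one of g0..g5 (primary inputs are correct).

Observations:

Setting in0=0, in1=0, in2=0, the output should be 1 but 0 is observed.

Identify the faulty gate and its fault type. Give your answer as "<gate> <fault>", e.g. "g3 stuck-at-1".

Fault-free values for test 1 (in0=0, in1=0, in2=0): g0=0, g1=0, g2=0, g3=0, g4=0, g5=1, giving Y=1. Observed 0.
Test 1: faults giving observed 0 are {g5 stuck-at-0}.
Only g5 stuck-at-0 is consistent with every test.

g5 stuck-at-0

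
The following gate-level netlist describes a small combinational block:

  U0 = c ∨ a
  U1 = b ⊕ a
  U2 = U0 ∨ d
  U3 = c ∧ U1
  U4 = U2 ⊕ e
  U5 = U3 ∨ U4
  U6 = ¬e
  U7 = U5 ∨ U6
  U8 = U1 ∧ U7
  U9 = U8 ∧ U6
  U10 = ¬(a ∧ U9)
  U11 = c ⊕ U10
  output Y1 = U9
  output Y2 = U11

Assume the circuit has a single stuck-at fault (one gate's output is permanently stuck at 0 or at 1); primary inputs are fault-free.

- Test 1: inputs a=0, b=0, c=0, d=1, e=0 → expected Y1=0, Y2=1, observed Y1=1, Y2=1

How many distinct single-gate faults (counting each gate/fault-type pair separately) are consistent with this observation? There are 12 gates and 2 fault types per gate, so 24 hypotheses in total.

Fault-free: U0=0, U1=0, U2=1, U3=0, U4=1, U5=1, U6=1, U7=1, U8=0, U9=0, U10=1, U11=1 → Y1=0, Y2=1. Observed Y1=1, Y2=1.
  U0: none of the 2 fault types match ✗
  U1: stuck-at-1 ✓; others ✗
  U2: none of the 2 fault types match ✗
  U3: none of the 2 fault types match ✗
  U4: none of the 2 fault types match ✗
  U5: none of the 2 fault types match ✗
  U6: none of the 2 fault types match ✗
  U7: none of the 2 fault types match ✗
  U8: stuck-at-1 ✓; others ✗
  U9: stuck-at-1 ✓; others ✗
  U10: none of the 2 fault types match ✗
  U11: none of the 2 fault types match ✗
Consistent faults: {U1 stuck-at-1, U8 stuck-at-1, U9 stuck-at-1} — 3 in all.

3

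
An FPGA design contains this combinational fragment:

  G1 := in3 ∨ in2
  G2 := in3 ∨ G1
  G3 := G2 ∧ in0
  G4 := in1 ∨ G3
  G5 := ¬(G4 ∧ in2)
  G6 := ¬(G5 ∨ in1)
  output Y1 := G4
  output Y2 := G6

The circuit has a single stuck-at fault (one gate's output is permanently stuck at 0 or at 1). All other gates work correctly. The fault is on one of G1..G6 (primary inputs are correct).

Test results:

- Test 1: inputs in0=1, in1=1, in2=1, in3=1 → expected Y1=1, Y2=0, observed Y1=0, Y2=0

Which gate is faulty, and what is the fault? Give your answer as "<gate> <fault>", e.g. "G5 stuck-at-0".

Fault-free values for test 1 (in0=1, in1=1, in2=1, in3=1): G1=1, G2=1, G3=1, G4=1, G5=0, G6=0, giving Y1=1, Y2=0. Observed Y1=0, Y2=0.
Test 1: faults giving observed Y1=0, Y2=0 are {G4 stuck-at-0}.
Only G4 stuck-at-0 is consistent with every test.

G4 stuck-at-0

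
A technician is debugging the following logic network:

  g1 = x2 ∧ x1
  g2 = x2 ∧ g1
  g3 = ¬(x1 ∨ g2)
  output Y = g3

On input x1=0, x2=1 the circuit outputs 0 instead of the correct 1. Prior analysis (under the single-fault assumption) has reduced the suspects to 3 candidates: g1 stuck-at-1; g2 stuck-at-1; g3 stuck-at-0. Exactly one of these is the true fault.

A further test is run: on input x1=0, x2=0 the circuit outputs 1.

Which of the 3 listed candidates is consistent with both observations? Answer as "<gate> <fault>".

Evaluate each candidate on input x1=0, x2=0:
  g1 stuck-at-1: g1=1 [stuck-at-1], g2=0, g3=1 → 1 — matches
  g2 stuck-at-1: g1=0, g2=1 [stuck-at-1], g3=0 → 0 — eliminated
  g3 stuck-at-0: g1=0, g2=0, g3=0 [stuck-at-0] → 0 — eliminated
Only g1 stuck-at-1 reproduces the observed 1.

g1 stuck-at-1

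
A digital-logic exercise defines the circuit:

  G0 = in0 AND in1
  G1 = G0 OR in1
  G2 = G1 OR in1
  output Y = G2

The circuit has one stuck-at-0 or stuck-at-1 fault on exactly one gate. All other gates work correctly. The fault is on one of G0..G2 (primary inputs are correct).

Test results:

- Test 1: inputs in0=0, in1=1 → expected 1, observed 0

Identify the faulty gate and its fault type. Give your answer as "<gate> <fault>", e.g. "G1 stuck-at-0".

Fault-free values for test 1 (in0=0, in1=1): G0=0, G1=1, G2=1, giving Y=1. Observed 0.
Test 1: faults giving observed 0 are {G2 stuck-at-0}.
Only G2 stuck-at-0 is consistent with every test.

G2 stuck-at-0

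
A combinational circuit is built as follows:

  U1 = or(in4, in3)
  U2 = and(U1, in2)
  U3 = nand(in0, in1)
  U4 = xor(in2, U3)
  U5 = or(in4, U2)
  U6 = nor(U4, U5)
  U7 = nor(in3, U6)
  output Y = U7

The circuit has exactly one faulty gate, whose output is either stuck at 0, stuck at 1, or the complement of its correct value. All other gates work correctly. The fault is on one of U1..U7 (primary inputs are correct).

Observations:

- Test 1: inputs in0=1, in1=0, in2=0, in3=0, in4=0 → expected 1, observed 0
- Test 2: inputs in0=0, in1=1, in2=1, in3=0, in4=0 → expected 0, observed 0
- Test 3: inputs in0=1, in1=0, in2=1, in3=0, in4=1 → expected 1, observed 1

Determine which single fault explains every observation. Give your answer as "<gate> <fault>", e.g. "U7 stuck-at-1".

Fault-free values for test 1 (in0=1, in1=0, in2=0, in3=0, in4=0): U1=0, U2=0, U3=1, U4=1, U5=0, U6=0, U7=1, giving Y=1. Observed 0.
Test 1: faults giving observed 0 are {U3 stuck-at-0, U3 inverted output, U4 stuck-at-0, U4 inverted output, U6 stuck-at-1, U6 inverted output, U7 stuck-at-0, U7 inverted output}.
Test 2 (in0=0, in1=1, in2=1, in3=0, in4=0): fault-free U1=0, U2=0, U3=1, U4=0, U5=0, U6=1, U7=0 → 0; observed 0. Eliminates U3 stuck-at-0, U3 inverted output, U4 inverted output, U6 inverted output, U7 inverted output.
Test 3 (in0=1, in1=0, in2=1, in3=0, in4=1): fault-free U1=1, U2=1, U3=1, U4=0, U5=1, U6=0, U7=1 → 1; observed 1. Eliminates U6 stuck-at-1, U7 stuck-at-0.
Only U4 stuck-at-0 is consistent with every test.

U4 stuck-at-0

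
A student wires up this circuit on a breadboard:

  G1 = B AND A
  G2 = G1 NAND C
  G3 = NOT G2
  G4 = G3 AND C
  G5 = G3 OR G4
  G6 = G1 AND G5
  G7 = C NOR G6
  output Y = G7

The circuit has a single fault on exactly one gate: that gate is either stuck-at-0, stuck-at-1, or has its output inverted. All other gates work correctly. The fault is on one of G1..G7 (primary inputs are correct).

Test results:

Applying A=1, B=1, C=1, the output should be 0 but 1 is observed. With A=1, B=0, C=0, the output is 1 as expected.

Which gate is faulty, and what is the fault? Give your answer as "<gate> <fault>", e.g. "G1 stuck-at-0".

Fault-free values for test 1 (A=1, B=1, C=1): G1=1, G2=0, G3=1, G4=1, G5=1, G6=1, G7=0, giving Y=0. Observed 1.
Test 1: faults giving observed 1 are {G7 stuck-at-1, G7 inverted output}.
Test 2 (A=1, B=0, C=0): fault-free G1=0, G2=1, G3=0, G4=0, G5=0, G6=0, G7=1 → 1; observed 1. Eliminates G7 inverted output.
Only G7 stuck-at-1 is consistent with every test.

G7 stuck-at-1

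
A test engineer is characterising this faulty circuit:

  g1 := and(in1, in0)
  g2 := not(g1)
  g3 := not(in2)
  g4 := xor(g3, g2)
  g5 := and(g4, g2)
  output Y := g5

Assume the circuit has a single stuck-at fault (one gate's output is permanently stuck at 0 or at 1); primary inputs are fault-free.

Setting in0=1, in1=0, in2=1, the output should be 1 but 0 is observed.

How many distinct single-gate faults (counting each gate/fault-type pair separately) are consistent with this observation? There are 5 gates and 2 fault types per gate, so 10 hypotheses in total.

Fault-free: g1=0, g2=1, g3=0, g4=1, g5=1 → 1. Observed 0.
  g1 stuck-at-0: output 1 ✗
  g1 stuck-at-1: output 0 ✓
  g2 stuck-at-0: output 0 ✓
  g2 stuck-at-1: output 1 ✗
  g3 stuck-at-0: output 1 ✗
  g3 stuck-at-1: output 0 ✓
  g4 stuck-at-0: output 0 ✓
  g4 stuck-at-1: output 1 ✗
  g5 stuck-at-0: output 0 ✓
  g5 stuck-at-1: output 1 ✗
Consistent faults: {g1 stuck-at-1, g2 stuck-at-0, g3 stuck-at-1, g4 stuck-at-0, g5 stuck-at-0} — 5 in all.

5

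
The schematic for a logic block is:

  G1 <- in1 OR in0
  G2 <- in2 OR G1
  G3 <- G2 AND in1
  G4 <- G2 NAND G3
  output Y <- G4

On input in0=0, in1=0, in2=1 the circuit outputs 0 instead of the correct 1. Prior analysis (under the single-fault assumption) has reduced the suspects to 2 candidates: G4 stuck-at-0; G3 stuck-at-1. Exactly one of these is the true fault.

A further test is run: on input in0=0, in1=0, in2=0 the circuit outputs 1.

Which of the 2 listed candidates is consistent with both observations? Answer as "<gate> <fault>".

Evaluate each candidate on input in0=0, in1=0, in2=0:
  G4 stuck-at-0: G1=0, G2=0, G3=0, G4=0 [stuck-at-0] → 0 — eliminated
  G3 stuck-at-1: G1=0, G2=0, G3=1 [stuck-at-1], G4=1 → 1 — matches
Only G3 stuck-at-1 reproduces the observed 1.

G3 stuck-at-1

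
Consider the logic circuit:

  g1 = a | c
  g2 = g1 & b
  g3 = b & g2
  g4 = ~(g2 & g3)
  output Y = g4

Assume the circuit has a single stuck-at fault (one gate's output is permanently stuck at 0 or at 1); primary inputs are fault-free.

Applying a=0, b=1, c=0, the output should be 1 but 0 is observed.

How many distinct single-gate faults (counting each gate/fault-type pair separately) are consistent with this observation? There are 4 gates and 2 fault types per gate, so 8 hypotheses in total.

3

Fault-free: g1=0, g2=0, g3=0, g4=1 → 1. Observed 0.
  g1 stuck-at-0: output 1 ✗
  g1 stuck-at-1: output 0 ✓
  g2 stuck-at-0: output 1 ✗
  g2 stuck-at-1: output 0 ✓
  g3 stuck-at-0: output 1 ✗
  g3 stuck-at-1: output 1 ✗
  g4 stuck-at-0: output 0 ✓
  g4 stuck-at-1: output 1 ✗
Consistent faults: {g1 stuck-at-1, g2 stuck-at-1, g4 stuck-at-0} — 3 in all.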